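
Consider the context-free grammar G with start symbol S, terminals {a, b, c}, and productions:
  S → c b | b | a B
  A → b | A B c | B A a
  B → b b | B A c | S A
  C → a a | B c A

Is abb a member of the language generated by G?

S ⇒ aB ⇒ abb

yes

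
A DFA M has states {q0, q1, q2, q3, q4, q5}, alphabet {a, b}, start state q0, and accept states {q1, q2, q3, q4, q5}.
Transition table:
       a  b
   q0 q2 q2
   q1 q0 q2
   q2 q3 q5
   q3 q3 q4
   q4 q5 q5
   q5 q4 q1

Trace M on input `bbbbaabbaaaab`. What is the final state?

q1

q0 --b--> q2
q2 --b--> q5
q5 --b--> q1
q1 --b--> q2
q2 --a--> q3
q3 --a--> q3
q3 --b--> q4
q4 --b--> q5
q5 --a--> q4
q4 --a--> q5
q5 --a--> q4
q4 --a--> q5
q5 --b--> q1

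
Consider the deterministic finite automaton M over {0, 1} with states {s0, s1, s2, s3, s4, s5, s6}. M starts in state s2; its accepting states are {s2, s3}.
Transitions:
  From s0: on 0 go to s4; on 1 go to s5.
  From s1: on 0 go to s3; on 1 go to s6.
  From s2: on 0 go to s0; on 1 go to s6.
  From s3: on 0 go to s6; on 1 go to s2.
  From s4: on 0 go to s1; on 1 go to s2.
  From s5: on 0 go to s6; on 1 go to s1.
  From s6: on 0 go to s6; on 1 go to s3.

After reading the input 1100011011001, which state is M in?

s2 --1--> s6
s6 --1--> s3
s3 --0--> s6
s6 --0--> s6
s6 --0--> s6
s6 --1--> s3
s3 --1--> s2
s2 --0--> s0
s0 --1--> s5
s5 --1--> s1
s1 --0--> s3
s3 --0--> s6
s6 --1--> s3

s3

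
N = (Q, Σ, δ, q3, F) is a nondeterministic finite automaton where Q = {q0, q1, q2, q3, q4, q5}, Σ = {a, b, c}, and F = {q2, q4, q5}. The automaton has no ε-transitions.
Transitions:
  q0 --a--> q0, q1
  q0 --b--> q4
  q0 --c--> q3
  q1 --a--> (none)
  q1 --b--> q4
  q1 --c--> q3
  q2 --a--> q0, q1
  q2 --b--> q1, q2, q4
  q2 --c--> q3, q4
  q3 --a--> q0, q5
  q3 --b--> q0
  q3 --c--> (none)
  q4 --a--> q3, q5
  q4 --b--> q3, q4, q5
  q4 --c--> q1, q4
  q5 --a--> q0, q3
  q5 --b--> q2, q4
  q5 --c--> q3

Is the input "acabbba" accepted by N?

Start: {q3}
read a: {q0, q5}
read c: {q3}
read a: {q0, q5}
read b: {q2, q4}
read b: {q1, q2, q3, q4, q5}
read b: {q0, q1, q2, q3, q4, q5}
read a: {q0, q1, q3, q5}
Reachable ∩ accepting = {q5} — nonempty.

accepted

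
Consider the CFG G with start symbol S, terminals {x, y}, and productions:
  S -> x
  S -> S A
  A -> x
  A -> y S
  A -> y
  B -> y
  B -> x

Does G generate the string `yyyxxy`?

no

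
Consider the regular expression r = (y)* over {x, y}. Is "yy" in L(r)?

Split into 2 pieces y · y; each matches y.

yes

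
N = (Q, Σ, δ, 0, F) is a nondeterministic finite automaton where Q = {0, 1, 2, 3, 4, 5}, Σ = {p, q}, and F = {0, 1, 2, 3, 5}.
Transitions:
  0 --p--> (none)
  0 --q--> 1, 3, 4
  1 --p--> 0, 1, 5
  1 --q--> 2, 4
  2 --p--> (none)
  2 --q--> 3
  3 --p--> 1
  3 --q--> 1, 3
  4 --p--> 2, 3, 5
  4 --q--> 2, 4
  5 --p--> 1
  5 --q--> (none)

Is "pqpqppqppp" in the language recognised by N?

rejected

Start: {0}
read p: {}
The reachable set is empty and stays empty for the remaining 9 symbols.
Reachable ∩ accepting = {} — empty.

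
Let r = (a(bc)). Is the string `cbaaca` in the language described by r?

no

No split of cbaaca into u·v has a matching u and (bc) matching v.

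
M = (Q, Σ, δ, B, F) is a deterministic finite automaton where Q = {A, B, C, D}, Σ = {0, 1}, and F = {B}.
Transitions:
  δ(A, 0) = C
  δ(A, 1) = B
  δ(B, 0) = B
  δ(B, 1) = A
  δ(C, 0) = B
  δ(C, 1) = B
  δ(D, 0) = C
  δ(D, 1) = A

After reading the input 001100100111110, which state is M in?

C

B --0--> B
B --0--> B
B --1--> A
A --1--> B
B --0--> B
B --0--> B
B --1--> A
A --0--> C
C --0--> B
B --1--> A
A --1--> B
B --1--> A
A --1--> B
B --1--> A
A --0--> C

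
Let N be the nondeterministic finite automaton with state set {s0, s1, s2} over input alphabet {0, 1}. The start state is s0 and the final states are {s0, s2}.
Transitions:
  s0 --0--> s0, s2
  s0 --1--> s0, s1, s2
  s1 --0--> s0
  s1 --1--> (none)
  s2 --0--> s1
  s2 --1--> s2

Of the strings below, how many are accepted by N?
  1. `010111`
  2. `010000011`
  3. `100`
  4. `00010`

4

`010111`: accepted
`010000011`: accepted
`100`: accepted
`00010`: accepted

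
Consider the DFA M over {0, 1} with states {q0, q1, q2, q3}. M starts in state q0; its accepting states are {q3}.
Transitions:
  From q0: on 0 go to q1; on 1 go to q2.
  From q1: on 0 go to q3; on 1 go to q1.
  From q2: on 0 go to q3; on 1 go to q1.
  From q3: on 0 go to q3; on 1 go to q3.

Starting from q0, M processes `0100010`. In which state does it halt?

q0 --0--> q1
q1 --1--> q1
q1 --0--> q3
q3 --0--> q3
q3 --0--> q3
q3 --1--> q3
q3 --0--> q3

q3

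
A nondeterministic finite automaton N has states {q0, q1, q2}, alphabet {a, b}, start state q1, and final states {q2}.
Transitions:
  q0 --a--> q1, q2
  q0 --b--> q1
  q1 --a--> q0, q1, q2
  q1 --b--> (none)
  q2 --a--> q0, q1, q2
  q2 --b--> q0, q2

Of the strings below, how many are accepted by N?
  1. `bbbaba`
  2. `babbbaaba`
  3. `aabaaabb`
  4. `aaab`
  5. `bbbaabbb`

`bbbaba`: rejected
`babbbaaba`: rejected
`aabaaabb`: accepted
`aaab`: accepted
`bbbaabbb`: rejected

2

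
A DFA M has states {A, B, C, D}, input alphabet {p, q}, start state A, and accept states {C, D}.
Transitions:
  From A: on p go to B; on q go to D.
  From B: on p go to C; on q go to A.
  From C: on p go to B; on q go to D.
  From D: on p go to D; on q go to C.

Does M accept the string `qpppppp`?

accepted

A --q--> D
D --p--> D
D --p--> D
D --p--> D
D --p--> D
D --p--> D
D --p--> D
End in state D, which is an accepting state.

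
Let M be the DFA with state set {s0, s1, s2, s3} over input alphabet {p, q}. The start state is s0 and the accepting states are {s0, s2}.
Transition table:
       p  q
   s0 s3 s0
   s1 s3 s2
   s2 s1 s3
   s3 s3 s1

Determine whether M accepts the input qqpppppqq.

s0 --q--> s0
s0 --q--> s0
s0 --p--> s3
s3 --p--> s3
s3 --p--> s3
s3 --p--> s3
s3 --p--> s3
s3 --q--> s1
s1 --q--> s2
End in state s2, which is an accepting state.

accepted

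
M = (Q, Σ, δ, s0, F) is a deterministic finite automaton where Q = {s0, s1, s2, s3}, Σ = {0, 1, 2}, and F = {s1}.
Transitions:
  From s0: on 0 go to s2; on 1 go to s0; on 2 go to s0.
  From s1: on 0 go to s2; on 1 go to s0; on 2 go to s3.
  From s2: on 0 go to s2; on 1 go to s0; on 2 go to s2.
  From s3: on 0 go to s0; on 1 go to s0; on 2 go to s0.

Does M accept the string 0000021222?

s0 --0--> s2
s2 --0--> s2
s2 --0--> s2
s2 --0--> s2
s2 --0--> s2
s2 --2--> s2
s2 --1--> s0
s0 --2--> s0
s0 --2--> s0
s0 --2--> s0
End in state s0, which is not an accepting state.

rejected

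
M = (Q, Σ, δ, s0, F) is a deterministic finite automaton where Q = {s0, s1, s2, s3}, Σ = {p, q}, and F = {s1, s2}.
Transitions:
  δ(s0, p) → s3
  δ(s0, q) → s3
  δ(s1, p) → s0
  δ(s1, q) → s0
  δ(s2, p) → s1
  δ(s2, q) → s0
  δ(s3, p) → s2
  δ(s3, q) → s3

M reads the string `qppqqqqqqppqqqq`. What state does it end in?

s0 --q--> s3
s3 --p--> s2
s2 --p--> s1
s1 --q--> s0
s0 --q--> s3
s3 --q--> s3
s3 --q--> s3
s3 --q--> s3
s3 --q--> s3
s3 --p--> s2
s2 --p--> s1
s1 --q--> s0
s0 --q--> s3
s3 --q--> s3
s3 --q--> s3

s3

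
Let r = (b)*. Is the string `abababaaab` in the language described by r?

no

abababaaab cannot be split into zero or more pieces each matching b.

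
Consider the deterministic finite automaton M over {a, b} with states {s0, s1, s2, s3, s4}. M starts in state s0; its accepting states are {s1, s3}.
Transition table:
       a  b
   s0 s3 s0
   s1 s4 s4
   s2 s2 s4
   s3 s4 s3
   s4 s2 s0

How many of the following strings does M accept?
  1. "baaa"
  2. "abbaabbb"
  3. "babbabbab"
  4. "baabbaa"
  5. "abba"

1

"baaa": rejected
"abbaabbb": rejected
"babbabbab": accepted
"baabbaa": rejected
"abba": rejected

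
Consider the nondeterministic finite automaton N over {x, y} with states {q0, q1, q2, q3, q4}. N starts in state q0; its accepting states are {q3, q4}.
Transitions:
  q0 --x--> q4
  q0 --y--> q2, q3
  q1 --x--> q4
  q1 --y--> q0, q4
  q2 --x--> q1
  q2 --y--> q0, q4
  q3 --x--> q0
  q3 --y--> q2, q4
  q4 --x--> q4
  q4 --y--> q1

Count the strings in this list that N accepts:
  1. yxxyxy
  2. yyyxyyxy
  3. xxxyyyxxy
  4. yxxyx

2

yxxyxy: rejected
yyyxyyxy: accepted
xxxyyyxxy: rejected
yxxyx: accepted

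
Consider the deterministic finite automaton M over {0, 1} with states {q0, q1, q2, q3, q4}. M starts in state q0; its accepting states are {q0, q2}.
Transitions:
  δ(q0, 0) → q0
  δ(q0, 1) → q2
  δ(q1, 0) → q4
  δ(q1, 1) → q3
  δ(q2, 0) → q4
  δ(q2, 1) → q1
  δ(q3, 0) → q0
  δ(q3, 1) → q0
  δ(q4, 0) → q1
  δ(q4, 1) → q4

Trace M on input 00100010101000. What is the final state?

q0 --0--> q0
q0 --0--> q0
q0 --1--> q2
q2 --0--> q4
q4 --0--> q1
q1 --0--> q4
q4 --1--> q4
q4 --0--> q1
q1 --1--> q3
q3 --0--> q0
q0 --1--> q2
q2 --0--> q4
q4 --0--> q1
q1 --0--> q4

q4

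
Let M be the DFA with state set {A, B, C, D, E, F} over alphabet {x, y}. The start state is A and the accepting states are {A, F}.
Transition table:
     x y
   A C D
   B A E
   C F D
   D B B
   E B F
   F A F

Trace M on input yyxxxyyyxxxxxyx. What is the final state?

A --y--> D
D --y--> B
B --x--> A
A --x--> C
C --x--> F
F --y--> F
F --y--> F
F --y--> F
F --x--> A
A --x--> C
C --x--> F
F --x--> A
A --x--> C
C --y--> D
D --x--> B

B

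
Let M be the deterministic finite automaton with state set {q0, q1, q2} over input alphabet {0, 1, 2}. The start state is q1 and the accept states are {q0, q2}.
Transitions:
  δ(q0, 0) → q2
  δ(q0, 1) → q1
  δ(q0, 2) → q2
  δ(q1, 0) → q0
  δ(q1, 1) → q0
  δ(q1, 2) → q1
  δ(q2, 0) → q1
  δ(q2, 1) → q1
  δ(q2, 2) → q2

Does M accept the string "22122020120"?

accepted

q1 --2--> q1
q1 --2--> q1
q1 --1--> q0
q0 --2--> q2
q2 --2--> q2
q2 --0--> q1
q1 --2--> q1
q1 --0--> q0
q0 --1--> q1
q1 --2--> q1
q1 --0--> q0
End in state q0, which is an accepting state.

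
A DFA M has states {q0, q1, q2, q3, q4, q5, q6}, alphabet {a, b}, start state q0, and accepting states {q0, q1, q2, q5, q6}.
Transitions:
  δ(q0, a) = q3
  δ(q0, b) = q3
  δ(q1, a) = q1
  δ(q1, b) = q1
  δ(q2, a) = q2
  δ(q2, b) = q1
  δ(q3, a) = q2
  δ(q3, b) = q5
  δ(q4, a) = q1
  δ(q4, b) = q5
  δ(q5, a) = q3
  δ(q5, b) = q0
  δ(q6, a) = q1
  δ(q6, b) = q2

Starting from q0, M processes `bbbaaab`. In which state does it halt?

q0 --b--> q3
q3 --b--> q5
q5 --b--> q0
q0 --a--> q3
q3 --a--> q2
q2 --a--> q2
q2 --b--> q1

q1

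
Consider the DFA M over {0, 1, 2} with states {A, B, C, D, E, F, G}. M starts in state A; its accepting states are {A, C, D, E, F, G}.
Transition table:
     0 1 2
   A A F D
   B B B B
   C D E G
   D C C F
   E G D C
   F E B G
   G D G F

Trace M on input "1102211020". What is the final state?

B

A --1--> F
F --1--> B
B --0--> B
B --2--> B
B --2--> B
B --1--> B
B --1--> B
B --0--> B
B --2--> B
B --0--> B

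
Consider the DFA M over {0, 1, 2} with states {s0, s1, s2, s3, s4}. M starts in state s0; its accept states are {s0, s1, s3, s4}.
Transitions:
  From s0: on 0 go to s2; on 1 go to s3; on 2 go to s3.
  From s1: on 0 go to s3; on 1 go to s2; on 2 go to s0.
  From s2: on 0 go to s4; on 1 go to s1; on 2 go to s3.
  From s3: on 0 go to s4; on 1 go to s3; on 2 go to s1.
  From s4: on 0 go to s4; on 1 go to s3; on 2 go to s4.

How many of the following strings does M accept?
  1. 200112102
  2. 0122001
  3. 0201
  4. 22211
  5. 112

200112102: accepted
0122001: accepted
0201: accepted
22211: accepted
112: accepted

5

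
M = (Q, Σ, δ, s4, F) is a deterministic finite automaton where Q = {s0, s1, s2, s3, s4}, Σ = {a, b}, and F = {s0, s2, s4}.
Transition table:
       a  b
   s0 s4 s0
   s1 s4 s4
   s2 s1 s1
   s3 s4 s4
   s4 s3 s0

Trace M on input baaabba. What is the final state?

s4

s4 --b--> s0
s0 --a--> s4
s4 --a--> s3
s3 --a--> s4
s4 --b--> s0
s0 --b--> s0
s0 --a--> s4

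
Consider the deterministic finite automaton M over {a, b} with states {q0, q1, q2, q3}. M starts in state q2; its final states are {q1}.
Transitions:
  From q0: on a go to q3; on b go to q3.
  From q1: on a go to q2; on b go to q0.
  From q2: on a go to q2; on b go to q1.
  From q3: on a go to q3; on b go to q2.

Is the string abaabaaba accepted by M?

q2 --a--> q2
q2 --b--> q1
q1 --a--> q2
q2 --a--> q2
q2 --b--> q1
q1 --a--> q2
q2 --a--> q2
q2 --b--> q1
q1 --a--> q2
End in state q2, which is not an accepting state.

rejected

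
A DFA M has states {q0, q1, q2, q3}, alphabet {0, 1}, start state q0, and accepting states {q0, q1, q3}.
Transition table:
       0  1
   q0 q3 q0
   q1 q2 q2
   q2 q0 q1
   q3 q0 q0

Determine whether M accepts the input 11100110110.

q0 --1--> q0
q0 --1--> q0
q0 --1--> q0
q0 --0--> q3
q3 --0--> q0
q0 --1--> q0
q0 --1--> q0
q0 --0--> q3
q3 --1--> q0
q0 --1--> q0
q0 --0--> q3
End in state q3, which is an accepting state.

accepted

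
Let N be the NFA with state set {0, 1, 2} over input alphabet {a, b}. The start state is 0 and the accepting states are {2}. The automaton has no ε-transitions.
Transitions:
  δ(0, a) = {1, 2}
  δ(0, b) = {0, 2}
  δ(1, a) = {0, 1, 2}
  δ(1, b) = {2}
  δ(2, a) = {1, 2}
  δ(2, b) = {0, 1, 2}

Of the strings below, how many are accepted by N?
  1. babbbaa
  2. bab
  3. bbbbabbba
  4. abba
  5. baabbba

5

babbbaa: accepted
bab: accepted
bbbbabbba: accepted
abba: accepted
baabbba: accepted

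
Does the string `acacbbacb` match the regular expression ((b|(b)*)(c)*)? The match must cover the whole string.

no

No split of acacbbacb into u·v has (b|(b)*) matching u and (c)* matching v.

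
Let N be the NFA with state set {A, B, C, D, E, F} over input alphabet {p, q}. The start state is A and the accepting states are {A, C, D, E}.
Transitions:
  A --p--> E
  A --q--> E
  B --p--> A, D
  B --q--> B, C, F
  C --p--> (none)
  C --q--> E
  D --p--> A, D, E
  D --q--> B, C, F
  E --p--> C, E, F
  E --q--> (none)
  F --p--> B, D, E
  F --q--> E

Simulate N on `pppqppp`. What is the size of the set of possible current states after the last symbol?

6

Start: {A}
read p: {E}
read p: {C, E, F}
read p: {B, C, D, E, F}
read q: {B, C, E, F}
read p: {A, B, C, D, E, F}
read p: {A, B, C, D, E, F}
read p: {A, B, C, D, E, F}
Final reachable set {A, B, C, D, E, F} has 6 states.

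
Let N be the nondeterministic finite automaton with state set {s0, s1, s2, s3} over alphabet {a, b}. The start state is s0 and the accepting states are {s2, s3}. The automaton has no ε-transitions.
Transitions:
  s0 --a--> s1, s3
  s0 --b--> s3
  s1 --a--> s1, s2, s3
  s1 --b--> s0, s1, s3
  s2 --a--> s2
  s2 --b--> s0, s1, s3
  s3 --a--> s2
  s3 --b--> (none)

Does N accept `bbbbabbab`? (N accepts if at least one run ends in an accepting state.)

Start: {s0}
read b: {s3}
read b: {}
The reachable set is empty and stays empty for the remaining 7 symbols.
Reachable ∩ accepting = {} — empty.

rejected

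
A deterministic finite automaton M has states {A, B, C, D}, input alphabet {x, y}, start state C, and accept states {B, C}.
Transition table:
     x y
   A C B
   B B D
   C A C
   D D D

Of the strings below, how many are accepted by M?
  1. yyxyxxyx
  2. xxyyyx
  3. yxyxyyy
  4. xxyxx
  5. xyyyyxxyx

yyxyxxyx: rejected
xxyyyx: rejected
yxyxyyy: rejected
xxyxx: accepted
xyyyyxxyx: rejected

1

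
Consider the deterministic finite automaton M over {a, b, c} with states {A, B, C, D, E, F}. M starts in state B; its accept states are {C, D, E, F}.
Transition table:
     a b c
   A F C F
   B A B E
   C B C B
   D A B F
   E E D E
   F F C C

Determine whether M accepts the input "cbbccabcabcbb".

B --c--> E
E --b--> D
D --b--> B
B --c--> E
E --c--> E
E --a--> E
E --b--> D
D --c--> F
F --a--> F
F --b--> C
C --c--> B
B --b--> B
B --b--> B
End in state B, which is not an accepting state.

rejected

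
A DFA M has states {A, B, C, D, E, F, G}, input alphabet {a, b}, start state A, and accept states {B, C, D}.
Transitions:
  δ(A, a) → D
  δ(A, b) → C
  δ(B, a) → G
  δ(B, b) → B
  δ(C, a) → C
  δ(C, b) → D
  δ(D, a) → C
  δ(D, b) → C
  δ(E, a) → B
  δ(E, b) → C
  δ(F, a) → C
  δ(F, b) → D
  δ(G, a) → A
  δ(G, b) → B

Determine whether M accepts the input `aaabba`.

A --a--> D
D --a--> C
C --a--> C
C --b--> D
D --b--> C
C --a--> C
End in state C, which is an accepting state.

accepted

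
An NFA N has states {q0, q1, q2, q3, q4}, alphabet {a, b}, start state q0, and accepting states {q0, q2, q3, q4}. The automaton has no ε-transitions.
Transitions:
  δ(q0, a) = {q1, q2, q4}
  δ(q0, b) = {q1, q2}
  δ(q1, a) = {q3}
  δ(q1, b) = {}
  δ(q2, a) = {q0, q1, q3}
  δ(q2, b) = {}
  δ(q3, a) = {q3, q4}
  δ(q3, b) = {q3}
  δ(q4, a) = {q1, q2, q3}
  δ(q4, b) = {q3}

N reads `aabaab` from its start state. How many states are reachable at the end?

1

Start: {q0}
read a: {q1, q2, q4}
read a: {q0, q1, q2, q3}
read b: {q1, q2, q3}
read a: {q0, q1, q3, q4}
read a: {q1, q2, q3, q4}
read b: {q3}
Final reachable set {q3} has 1 state.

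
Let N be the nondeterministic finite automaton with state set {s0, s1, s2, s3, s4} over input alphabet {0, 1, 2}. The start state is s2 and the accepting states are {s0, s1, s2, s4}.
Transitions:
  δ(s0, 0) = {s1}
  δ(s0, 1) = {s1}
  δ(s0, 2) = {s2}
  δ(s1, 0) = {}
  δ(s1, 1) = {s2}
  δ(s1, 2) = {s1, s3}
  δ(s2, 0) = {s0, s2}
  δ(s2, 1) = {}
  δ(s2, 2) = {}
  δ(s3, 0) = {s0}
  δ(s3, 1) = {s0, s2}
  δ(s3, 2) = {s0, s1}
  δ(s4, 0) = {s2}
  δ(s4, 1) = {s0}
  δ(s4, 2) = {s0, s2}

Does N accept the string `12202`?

rejected

Start: {s2}
read 1: {}
The reachable set is empty and stays empty for the remaining 4 symbols.
Reachable ∩ accepting = {} — empty.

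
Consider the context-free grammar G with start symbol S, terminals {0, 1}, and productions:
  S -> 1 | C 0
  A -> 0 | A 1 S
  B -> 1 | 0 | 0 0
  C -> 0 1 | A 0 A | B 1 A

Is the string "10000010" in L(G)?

no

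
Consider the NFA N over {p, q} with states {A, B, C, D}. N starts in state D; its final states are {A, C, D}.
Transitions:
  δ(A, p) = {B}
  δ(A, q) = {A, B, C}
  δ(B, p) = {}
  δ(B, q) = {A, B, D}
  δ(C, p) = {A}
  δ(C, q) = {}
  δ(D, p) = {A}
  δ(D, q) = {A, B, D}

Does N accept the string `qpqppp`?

rejected

Start: {D}
read q: {A, B, D}
read p: {A, B}
read q: {A, B, C, D}
read p: {A, B}
read p: {B}
read p: {}
Reachable ∩ accepting = {} — empty.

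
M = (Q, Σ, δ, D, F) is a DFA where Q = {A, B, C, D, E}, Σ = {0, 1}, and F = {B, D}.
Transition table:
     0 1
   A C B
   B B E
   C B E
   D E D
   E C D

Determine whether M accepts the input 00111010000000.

accepted

D --0--> E
E --0--> C
C --1--> E
E --1--> D
D --1--> D
D --0--> E
E --1--> D
D --0--> E
E --0--> C
C --0--> B
B --0--> B
B --0--> B
B --0--> B
B --0--> B
End in state B, which is an accepting state.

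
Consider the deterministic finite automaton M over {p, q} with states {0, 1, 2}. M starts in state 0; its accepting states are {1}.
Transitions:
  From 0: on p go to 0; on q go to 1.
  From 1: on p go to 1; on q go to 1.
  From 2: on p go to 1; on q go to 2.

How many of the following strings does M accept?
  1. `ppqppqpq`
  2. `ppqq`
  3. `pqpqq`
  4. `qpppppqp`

`ppqppqpq`: accepted
`ppqq`: accepted
`pqpqq`: accepted
`qpppppqp`: accepted

4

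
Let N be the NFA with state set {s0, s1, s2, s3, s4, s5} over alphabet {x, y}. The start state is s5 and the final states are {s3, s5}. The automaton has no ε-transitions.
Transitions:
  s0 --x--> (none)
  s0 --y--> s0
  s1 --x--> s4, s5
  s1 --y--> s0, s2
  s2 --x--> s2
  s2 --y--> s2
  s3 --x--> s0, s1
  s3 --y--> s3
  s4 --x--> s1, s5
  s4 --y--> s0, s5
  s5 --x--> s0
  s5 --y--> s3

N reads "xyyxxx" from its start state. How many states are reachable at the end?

0

Start: {s5}
read x: {s0}
read y: {s0}
read y: {s0}
read x: {}
The reachable set is empty and stays empty for the remaining 2 symbols.
Final reachable set {} has 0 states.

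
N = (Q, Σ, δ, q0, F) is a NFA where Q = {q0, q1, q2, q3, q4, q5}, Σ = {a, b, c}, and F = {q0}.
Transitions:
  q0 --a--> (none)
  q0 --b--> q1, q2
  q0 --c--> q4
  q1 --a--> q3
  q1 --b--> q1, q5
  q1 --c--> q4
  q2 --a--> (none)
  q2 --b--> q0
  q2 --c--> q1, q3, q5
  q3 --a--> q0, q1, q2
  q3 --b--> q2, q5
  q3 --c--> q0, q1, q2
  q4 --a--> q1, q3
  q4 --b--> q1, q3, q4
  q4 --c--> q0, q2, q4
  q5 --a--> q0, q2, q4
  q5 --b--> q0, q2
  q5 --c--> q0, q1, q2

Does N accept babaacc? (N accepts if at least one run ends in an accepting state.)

accepted

Start: {q0}
read b: {q1, q2}
read a: {q3}
read b: {q2, q5}
read a: {q0, q2, q4}
read a: {q1, q3}
read c: {q0, q1, q2, q4}
read c: {q0, q1, q2, q3, q4, q5}
Reachable ∩ accepting = {q0} — nonempty.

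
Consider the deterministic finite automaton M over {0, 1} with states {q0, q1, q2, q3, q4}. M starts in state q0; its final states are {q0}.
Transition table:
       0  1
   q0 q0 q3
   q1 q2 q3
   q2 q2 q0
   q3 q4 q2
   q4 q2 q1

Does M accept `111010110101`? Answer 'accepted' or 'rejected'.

q0 --1--> q3
q3 --1--> q2
q2 --1--> q0
q0 --0--> q0
q0 --1--> q3
q3 --0--> q4
q4 --1--> q1
q1 --1--> q3
q3 --0--> q4
q4 --1--> q1
q1 --0--> q2
q2 --1--> q0
End in state q0, which is an accepting state.

accepted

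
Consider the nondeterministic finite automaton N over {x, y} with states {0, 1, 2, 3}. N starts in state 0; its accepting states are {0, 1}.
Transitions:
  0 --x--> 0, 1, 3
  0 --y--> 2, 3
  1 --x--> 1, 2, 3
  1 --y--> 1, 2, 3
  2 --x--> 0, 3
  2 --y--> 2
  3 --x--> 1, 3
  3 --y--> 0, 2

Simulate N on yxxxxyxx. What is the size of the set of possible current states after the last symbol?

Start: {0}
read y: {2, 3}
read x: {0, 1, 3}
read x: {0, 1, 2, 3}
read x: {0, 1, 2, 3}
read x: {0, 1, 2, 3}
read y: {0, 1, 2, 3}
read x: {0, 1, 2, 3}
read x: {0, 1, 2, 3}
Final reachable set {0, 1, 2, 3} has 4 states.

4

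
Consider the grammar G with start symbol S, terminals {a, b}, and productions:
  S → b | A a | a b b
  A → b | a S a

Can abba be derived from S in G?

no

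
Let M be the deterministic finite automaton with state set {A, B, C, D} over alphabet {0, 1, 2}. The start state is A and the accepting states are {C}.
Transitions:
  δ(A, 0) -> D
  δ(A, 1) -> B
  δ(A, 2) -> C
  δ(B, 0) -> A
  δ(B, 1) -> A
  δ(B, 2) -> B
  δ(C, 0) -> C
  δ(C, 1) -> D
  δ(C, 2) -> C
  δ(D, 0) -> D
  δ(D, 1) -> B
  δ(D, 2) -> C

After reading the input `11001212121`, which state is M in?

A --1--> B
B --1--> A
A --0--> D
D --0--> D
D --1--> B
B --2--> B
B --1--> A
A --2--> C
C --1--> D
D --2--> C
C --1--> D

D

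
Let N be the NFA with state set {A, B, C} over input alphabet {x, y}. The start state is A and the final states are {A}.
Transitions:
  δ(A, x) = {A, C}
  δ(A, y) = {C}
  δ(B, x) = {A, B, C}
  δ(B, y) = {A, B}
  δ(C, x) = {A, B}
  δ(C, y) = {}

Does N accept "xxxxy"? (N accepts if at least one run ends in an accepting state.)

Start: {A}
read x: {A, C}
read x: {A, B, C}
read x: {A, B, C}
read x: {A, B, C}
read y: {A, B, C}
Reachable ∩ accepting = {A} — nonempty.

accepted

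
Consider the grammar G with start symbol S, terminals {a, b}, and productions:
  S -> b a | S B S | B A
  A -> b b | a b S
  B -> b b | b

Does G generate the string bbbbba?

yes

S ⇒ SBS ⇒ BABS ⇒ bABS ⇒ bbbBS ⇒ bbbbS ⇒ bbbbba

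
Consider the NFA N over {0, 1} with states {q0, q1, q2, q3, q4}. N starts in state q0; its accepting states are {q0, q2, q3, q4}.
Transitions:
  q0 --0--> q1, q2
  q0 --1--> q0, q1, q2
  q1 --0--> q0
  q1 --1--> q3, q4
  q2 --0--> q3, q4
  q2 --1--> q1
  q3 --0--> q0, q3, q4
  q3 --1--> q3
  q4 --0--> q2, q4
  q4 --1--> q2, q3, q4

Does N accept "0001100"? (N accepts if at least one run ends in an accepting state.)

Start: {q0}
read 0: {q1, q2}
read 0: {q0, q3, q4}
read 0: {q0, q1, q2, q3, q4}
read 1: {q0, q1, q2, q3, q4}
read 1: {q0, q1, q2, q3, q4}
read 0: {q0, q1, q2, q3, q4}
read 0: {q0, q1, q2, q3, q4}
Reachable ∩ accepting = {q0, q2, q3, q4} — nonempty.

accepted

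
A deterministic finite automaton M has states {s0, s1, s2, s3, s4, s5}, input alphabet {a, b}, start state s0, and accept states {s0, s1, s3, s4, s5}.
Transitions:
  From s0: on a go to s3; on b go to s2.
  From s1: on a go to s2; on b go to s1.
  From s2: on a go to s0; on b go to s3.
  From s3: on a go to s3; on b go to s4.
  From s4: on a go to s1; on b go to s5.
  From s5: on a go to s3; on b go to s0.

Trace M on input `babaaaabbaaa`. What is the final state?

s3

s0 --b--> s2
s2 --a--> s0
s0 --b--> s2
s2 --a--> s0
s0 --a--> s3
s3 --a--> s3
s3 --a--> s3
s3 --b--> s4
s4 --b--> s5
s5 --a--> s3
s3 --a--> s3
s3 --a--> s3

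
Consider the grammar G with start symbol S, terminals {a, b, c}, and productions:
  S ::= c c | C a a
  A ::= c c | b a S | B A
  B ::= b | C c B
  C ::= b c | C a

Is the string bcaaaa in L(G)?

S ⇒ Caa ⇒ Caaa ⇒ Caaaa ⇒ bcaaaa

yes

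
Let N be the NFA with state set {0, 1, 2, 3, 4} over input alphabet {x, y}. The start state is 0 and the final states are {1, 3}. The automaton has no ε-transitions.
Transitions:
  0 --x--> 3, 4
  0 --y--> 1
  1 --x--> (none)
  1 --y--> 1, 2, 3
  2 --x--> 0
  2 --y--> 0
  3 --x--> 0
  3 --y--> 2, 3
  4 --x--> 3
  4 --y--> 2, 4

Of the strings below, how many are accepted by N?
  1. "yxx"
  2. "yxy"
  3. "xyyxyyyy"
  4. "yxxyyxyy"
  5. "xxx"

"yxx": rejected
"yxy": rejected
"xyyxyyyy": accepted
"yxxyyxyy": rejected
"xxx": accepted

2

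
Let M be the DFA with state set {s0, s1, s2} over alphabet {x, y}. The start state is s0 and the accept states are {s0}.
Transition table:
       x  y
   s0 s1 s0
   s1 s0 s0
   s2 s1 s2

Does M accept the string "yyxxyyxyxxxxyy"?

s0 --y--> s0
s0 --y--> s0
s0 --x--> s1
s1 --x--> s0
s0 --y--> s0
s0 --y--> s0
s0 --x--> s1
s1 --y--> s0
s0 --x--> s1
s1 --x--> s0
s0 --x--> s1
s1 --x--> s0
s0 --y--> s0
s0 --y--> s0
End in state s0, which is an accepting state.

accepted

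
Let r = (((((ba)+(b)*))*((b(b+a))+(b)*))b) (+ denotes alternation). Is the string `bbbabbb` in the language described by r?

Split as bbbabb·b: ((((ba)+(b)*))*((b(b+a))+(b)*)) matches bbbabb and b matches b.

yes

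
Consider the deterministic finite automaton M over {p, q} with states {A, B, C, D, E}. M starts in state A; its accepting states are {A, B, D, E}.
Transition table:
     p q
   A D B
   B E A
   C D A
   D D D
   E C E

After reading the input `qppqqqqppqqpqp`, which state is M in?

C

A --q--> B
B --p--> E
E --p--> C
C --q--> A
A --q--> B
B --q--> A
A --q--> B
B --p--> E
E --p--> C
C --q--> A
A --q--> B
B --p--> E
E --q--> E
E --p--> C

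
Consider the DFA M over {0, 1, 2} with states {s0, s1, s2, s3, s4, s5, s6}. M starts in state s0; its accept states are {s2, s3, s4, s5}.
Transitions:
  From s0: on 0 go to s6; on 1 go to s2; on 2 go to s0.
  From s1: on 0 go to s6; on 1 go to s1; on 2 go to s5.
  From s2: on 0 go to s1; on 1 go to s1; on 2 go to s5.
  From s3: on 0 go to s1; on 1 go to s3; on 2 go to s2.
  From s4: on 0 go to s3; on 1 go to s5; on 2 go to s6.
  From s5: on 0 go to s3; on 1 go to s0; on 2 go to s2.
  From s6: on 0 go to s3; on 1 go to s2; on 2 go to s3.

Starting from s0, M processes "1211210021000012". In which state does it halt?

s0 --1--> s2
s2 --2--> s5
s5 --1--> s0
s0 --1--> s2
s2 --2--> s5
s5 --1--> s0
s0 --0--> s6
s6 --0--> s3
s3 --2--> s2
s2 --1--> s1
s1 --0--> s6
s6 --0--> s3
s3 --0--> s1
s1 --0--> s6
s6 --1--> s2
s2 --2--> s5

s5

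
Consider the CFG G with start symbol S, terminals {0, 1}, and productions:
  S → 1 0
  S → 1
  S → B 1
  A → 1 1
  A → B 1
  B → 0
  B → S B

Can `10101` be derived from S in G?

S ⇒ B1 ⇒ SB1 ⇒ B1B1 ⇒ SB1B1 ⇒ 1B1B1 ⇒ 101B1 ⇒ 10101

yes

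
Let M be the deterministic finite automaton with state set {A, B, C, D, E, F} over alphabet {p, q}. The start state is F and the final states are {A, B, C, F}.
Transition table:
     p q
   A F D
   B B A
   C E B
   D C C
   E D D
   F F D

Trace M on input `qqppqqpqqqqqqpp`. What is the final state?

E

F --q--> D
D --q--> C
C --p--> E
E --p--> D
D --q--> C
C --q--> B
B --p--> B
B --q--> A
A --q--> D
D --q--> C
C --q--> B
B --q--> A
A --q--> D
D --p--> C
C --p--> E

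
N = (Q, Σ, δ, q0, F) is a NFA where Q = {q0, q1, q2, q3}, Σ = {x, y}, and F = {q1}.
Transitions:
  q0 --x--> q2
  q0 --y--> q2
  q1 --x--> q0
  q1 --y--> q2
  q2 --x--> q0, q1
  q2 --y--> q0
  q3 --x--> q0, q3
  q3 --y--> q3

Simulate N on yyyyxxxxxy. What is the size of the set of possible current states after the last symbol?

2

Start: {q0}
read y: {q2}
read y: {q0}
read y: {q2}
read y: {q0}
read x: {q2}
read x: {q0, q1}
read x: {q0, q2}
read x: {q0, q1, q2}
read x: {q0, q1, q2}
read y: {q0, q2}
Final reachable set {q0, q2} has 2 states.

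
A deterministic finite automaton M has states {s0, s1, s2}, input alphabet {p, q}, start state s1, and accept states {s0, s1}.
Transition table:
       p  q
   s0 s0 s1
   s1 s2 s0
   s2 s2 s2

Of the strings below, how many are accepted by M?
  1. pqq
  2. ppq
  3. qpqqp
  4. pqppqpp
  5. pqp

1

pqq: rejected
ppq: rejected
qpqqp: accepted
pqppqpp: rejected
pqp: rejected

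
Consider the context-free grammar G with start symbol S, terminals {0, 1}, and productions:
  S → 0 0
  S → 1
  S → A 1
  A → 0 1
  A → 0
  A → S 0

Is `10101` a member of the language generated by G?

yes

S ⇒ A1 ⇒ S01 ⇒ A101 ⇒ S0101 ⇒ 10101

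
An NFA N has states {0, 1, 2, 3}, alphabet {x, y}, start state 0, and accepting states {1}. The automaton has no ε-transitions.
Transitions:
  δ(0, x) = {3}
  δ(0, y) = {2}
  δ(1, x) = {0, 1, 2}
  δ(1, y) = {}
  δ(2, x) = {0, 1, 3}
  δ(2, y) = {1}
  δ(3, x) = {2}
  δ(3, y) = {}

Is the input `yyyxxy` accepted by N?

Start: {0}
read y: {2}
read y: {1}
read y: {}
The reachable set is empty and stays empty for the remaining 3 symbols.
Reachable ∩ accepting = {} — empty.

rejected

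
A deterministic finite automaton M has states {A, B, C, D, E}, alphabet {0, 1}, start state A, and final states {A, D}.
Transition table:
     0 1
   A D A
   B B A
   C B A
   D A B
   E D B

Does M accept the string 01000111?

A --0--> D
D --1--> B
B --0--> B
B --0--> B
B --0--> B
B --1--> A
A --1--> A
A --1--> A
End in state A, which is an accepting state.

accepted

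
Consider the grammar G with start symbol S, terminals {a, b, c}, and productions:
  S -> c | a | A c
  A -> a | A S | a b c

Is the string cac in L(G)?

no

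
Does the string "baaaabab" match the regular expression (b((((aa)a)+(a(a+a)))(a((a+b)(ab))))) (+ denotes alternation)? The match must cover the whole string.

yes

Split as b·aaaabab: b matches b and ((((aa)a)+(a(a+a)))(a((a+b)(ab)))) matches aaaabab.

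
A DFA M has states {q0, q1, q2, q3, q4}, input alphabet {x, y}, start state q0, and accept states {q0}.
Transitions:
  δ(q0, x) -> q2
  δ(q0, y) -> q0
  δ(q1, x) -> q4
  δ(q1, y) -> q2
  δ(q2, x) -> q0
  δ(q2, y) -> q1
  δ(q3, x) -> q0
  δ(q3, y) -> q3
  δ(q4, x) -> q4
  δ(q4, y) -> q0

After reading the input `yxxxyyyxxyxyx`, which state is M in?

q0 --y--> q0
q0 --x--> q2
q2 --x--> q0
q0 --x--> q2
q2 --y--> q1
q1 --y--> q2
q2 --y--> q1
q1 --x--> q4
q4 --x--> q4
q4 --y--> q0
q0 --x--> q2
q2 --y--> q1
q1 --x--> q4

q4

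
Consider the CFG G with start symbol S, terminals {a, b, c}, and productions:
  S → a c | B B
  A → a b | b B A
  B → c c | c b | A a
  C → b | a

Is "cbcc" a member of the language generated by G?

S ⇒ BB ⇒ cbB ⇒ cbcc

yes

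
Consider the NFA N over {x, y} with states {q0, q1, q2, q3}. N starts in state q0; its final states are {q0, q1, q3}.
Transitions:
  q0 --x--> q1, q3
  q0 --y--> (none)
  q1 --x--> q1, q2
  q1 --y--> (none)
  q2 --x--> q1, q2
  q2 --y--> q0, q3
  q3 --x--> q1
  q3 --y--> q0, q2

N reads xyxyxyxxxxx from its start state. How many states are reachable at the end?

Start: {q0}
read x: {q1, q3}
read y: {q0, q2}
read x: {q1, q2, q3}
read y: {q0, q2, q3}
read x: {q1, q2, q3}
read y: {q0, q2, q3}
read x: {q1, q2, q3}
read x: {q1, q2}
read x: {q1, q2}
read x: {q1, q2}
read x: {q1, q2}
Final reachable set {q1, q2} has 2 states.

2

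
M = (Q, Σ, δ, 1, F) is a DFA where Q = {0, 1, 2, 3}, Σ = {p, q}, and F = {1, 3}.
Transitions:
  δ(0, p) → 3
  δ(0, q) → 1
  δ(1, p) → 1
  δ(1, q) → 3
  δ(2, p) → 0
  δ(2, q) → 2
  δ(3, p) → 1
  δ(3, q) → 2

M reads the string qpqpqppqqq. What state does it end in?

2

1 --q--> 3
3 --p--> 1
1 --q--> 3
3 --p--> 1
1 --q--> 3
3 --p--> 1
1 --p--> 1
1 --q--> 3
3 --q--> 2
2 --q--> 2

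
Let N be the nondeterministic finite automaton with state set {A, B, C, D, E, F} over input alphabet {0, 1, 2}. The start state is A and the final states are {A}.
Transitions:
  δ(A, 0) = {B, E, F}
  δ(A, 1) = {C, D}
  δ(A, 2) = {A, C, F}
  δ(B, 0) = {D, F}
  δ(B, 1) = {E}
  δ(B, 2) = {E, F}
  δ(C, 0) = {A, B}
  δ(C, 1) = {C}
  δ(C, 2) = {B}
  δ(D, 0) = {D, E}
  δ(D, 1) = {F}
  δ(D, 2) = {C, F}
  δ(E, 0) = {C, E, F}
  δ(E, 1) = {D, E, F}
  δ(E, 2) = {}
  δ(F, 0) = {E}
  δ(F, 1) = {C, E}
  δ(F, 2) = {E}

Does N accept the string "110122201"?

rejected

Start: {A}
read 1: {C, D}
read 1: {C, F}
read 0: {A, B, E}
read 1: {C, D, E, F}
read 2: {B, C, E, F}
read 2: {B, E, F}
read 2: {E, F}
read 0: {C, E, F}
read 1: {C, D, E, F}
Reachable ∩ accepting = {} — empty.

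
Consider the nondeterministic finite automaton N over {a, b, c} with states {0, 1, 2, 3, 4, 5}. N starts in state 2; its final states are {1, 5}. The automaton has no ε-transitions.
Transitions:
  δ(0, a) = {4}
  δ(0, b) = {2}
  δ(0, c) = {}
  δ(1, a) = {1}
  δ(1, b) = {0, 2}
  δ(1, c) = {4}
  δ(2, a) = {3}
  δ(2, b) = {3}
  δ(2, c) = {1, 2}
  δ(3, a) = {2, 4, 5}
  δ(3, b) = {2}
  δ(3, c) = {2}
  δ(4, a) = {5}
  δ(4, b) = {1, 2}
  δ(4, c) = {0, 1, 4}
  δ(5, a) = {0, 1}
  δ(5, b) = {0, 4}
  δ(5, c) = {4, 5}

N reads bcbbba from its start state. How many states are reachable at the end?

3

Start: {2}
read b: {3}
read c: {2}
read b: {3}
read b: {2}
read b: {3}
read a: {2, 4, 5}
Final reachable set {2, 4, 5} has 3 states.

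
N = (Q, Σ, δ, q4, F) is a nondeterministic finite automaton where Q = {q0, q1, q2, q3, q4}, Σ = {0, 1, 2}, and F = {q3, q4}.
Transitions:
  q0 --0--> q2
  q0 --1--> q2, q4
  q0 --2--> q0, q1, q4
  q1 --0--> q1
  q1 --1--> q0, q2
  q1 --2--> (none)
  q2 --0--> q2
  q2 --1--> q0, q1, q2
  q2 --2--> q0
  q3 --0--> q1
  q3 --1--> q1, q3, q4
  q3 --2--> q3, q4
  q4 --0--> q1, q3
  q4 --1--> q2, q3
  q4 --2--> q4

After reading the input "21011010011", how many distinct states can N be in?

Start: {q4}
read 2: {q4}
read 1: {q2, q3}
read 0: {q1, q2}
read 1: {q0, q1, q2}
read 1: {q0, q1, q2, q4}
read 0: {q1, q2, q3}
read 1: {q0, q1, q2, q3, q4}
read 0: {q1, q2, q3}
read 0: {q1, q2}
read 1: {q0, q1, q2}
read 1: {q0, q1, q2, q4}
Final reachable set {q0, q1, q2, q4} has 4 states.

4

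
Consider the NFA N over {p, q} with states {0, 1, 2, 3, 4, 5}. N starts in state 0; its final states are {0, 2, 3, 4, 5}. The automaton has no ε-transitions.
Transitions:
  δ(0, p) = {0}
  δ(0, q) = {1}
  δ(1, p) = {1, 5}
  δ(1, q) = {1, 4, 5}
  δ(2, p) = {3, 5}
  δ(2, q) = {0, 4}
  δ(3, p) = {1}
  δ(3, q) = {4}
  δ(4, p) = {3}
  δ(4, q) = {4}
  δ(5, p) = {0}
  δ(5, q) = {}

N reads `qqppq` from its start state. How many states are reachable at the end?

Start: {0}
read q: {1}
read q: {1, 4, 5}
read p: {0, 1, 3, 5}
read p: {0, 1, 5}
read q: {1, 4, 5}
Final reachable set {1, 4, 5} has 3 states.

3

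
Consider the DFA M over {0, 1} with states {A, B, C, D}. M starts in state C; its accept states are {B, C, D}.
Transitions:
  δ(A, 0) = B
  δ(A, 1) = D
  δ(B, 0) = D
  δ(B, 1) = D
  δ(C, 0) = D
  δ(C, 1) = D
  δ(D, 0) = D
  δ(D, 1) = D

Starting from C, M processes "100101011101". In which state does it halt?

C --1--> D
D --0--> D
D --0--> D
D --1--> D
D --0--> D
D --1--> D
D --0--> D
D --1--> D
D --1--> D
D --1--> D
D --0--> D
D --1--> D

D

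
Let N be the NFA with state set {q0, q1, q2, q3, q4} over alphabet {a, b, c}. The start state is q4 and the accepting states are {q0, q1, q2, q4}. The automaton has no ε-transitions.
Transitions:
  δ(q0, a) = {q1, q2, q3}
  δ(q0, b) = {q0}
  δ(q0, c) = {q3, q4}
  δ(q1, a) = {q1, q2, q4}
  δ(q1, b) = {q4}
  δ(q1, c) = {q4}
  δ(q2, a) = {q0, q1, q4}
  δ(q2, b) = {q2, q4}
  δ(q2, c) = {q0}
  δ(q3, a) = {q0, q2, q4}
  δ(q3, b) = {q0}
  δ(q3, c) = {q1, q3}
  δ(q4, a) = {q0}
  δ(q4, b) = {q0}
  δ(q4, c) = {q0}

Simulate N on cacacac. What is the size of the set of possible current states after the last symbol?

4

Start: {q4}
read c: {q0}
read a: {q1, q2, q3}
read c: {q0, q1, q3, q4}
read a: {q0, q1, q2, q3, q4}
read c: {q0, q1, q3, q4}
read a: {q0, q1, q2, q3, q4}
read c: {q0, q1, q3, q4}
Final reachable set {q0, q1, q3, q4} has 4 states.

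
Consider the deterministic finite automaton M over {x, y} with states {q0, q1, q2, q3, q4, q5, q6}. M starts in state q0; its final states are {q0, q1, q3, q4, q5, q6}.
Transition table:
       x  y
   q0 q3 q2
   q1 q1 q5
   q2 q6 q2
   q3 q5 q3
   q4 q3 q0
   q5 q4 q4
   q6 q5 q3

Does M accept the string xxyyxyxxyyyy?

rejected

q0 --x--> q3
q3 --x--> q5
q5 --y--> q4
q4 --y--> q0
q0 --x--> q3
q3 --y--> q3
q3 --x--> q5
q5 --x--> q4
q4 --y--> q0
q0 --y--> q2
q2 --y--> q2
q2 --y--> q2
End in state q2, which is not an accepting state.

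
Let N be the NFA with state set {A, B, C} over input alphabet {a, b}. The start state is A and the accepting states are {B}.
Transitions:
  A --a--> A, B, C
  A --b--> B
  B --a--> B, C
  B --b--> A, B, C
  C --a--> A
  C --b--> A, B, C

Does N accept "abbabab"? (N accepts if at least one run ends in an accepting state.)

accepted

Start: {A}
read a: {A, B, C}
read b: {A, B, C}
read b: {A, B, C}
read a: {A, B, C}
read b: {A, B, C}
read a: {A, B, C}
read b: {A, B, C}
Reachable ∩ accepting = {B} — nonempty.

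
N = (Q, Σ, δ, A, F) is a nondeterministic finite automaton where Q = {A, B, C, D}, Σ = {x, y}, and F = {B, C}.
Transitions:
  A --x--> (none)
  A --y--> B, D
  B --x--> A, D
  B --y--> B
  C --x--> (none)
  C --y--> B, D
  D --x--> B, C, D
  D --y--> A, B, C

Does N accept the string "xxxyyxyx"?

rejected

Start: {A}
read x: {}
The reachable set is empty and stays empty for the remaining 7 symbols.
Reachable ∩ accepting = {} — empty.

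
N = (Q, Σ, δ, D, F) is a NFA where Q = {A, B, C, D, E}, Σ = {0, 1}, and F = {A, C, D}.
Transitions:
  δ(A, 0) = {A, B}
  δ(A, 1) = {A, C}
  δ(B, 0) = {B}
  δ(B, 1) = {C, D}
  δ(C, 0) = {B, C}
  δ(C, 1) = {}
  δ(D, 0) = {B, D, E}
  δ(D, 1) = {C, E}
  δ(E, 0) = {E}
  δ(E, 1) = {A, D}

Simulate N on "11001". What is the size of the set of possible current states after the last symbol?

Start: {D}
read 1: {C, E}
read 1: {A, D}
read 0: {A, B, D, E}
read 0: {A, B, D, E}
read 1: {A, C, D, E}
Final reachable set {A, C, D, E} has 4 states.

4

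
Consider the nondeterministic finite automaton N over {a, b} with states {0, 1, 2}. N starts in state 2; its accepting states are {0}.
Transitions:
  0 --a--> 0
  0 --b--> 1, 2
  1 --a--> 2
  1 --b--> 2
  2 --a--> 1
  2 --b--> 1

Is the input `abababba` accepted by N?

Start: {2}
read a: {1}
read b: {2}
read a: {1}
read b: {2}
read a: {1}
read b: {2}
read b: {1}
read a: {2}
Reachable ∩ accepting = {} — empty.

rejected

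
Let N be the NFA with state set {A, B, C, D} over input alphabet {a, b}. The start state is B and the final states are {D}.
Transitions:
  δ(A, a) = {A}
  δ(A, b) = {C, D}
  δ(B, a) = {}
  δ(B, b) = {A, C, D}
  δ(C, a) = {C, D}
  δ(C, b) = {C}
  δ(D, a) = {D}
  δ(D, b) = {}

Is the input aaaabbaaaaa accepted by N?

rejected

Start: {B}
read a: {}
The reachable set is empty and stays empty for the remaining 10 symbols.
Reachable ∩ accepting = {} — empty.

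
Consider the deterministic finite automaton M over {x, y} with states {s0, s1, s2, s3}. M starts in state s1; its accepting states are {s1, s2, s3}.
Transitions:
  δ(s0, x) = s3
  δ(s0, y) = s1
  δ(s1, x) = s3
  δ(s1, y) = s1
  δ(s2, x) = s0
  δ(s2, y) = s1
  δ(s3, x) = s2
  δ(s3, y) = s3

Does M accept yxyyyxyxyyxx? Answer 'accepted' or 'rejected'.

rejected

s1 --y--> s1
s1 --x--> s3
s3 --y--> s3
s3 --y--> s3
s3 --y--> s3
s3 --x--> s2
s2 --y--> s1
s1 --x--> s3
s3 --y--> s3
s3 --y--> s3
s3 --x--> s2
s2 --x--> s0
End in state s0, which is not an accepting state.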